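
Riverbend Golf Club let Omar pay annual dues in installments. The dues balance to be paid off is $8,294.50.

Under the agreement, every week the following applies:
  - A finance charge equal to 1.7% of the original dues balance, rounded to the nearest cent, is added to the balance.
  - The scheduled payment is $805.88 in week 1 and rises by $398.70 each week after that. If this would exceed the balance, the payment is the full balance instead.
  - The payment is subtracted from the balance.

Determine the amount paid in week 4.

$2,001.98

Week 1: $8,294.50 +$141.01 interest = $8,435.51; pay $805.88 → $7,629.63
Week 2: $7,629.63 +$141.01 interest = $7,770.64; pay $1,204.58 → $6,566.06
Week 3: $6,566.06 +$141.01 interest = $6,707.07; pay $1,603.28 → $5,103.79
Week 4: $5,103.79 +$141.01 interest = $5,244.80; pay $2,001.98 → $3,242.82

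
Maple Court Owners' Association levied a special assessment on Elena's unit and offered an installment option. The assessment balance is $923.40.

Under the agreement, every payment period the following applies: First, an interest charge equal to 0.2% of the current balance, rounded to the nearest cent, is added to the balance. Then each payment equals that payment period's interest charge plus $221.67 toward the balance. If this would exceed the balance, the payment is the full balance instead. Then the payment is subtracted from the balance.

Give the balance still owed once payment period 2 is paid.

$480.06

# | Opening | Interest | Payment | End bal
1 | $923.40 | $1.85 | $223.52 | $701.73
2 | $701.73 | $1.40 | $223.07 | $480.06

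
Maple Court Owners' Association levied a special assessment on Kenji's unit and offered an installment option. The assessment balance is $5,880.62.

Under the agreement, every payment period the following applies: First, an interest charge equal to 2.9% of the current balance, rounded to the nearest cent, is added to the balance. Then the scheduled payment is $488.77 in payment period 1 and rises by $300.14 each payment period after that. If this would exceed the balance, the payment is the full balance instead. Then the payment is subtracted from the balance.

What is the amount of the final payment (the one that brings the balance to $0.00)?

# | Opening | Interest | Payment | End bal
1 | $5,880.62 | $170.54 | $488.77 | $5,562.39
2 | $5,562.39 | $161.31 | $788.91 | $4,934.79
3 | $4,934.79 | $143.11 | $1,089.05 | $3,988.85
4 | $3,988.85 | $115.68 | $1,389.19 | $2,715.34
5 | $2,715.34 | $78.74 | $1,689.33 | $1,104.75
6 | $1,104.75 | $32.04 | $1,136.79 | $0.00

$1,136.79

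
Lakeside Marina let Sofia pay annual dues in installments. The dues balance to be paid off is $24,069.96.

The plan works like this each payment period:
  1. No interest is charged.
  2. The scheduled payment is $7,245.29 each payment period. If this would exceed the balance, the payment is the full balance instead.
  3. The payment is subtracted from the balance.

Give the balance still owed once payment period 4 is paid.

Payment period 1: $24,069.96 − $7,245.29 → $16,824.67
Payment period 2: $16,824.67 − $7,245.29 → $9,579.38
Payment period 3: $9,579.38 − $7,245.29 → $2,334.09
Payment period 4: $2,334.09 − $2,334.09 → $0.00

$0.00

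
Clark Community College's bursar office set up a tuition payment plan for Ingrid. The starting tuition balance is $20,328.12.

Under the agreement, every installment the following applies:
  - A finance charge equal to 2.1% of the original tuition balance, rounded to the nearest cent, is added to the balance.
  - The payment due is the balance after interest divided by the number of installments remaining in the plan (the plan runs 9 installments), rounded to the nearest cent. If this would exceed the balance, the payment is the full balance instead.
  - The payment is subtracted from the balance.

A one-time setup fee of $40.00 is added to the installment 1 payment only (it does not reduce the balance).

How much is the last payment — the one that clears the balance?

# | Opening | Interest | Payment | Fee | End bal
1 | $20,328.12 | $426.89 | $2,306.11 | $40.00 | $18,448.90
2 | $18,448.90 | $426.89 | $2,359.47 | — | $16,516.32
3 | $16,516.32 | $426.89 | $2,420.46 | — | $14,522.75
4 | $14,522.75 | $426.89 | $2,491.61 | — | $12,458.03
5 | $12,458.03 | $426.89 | $2,576.98 | — | $10,307.94
6 | $10,307.94 | $426.89 | $2,683.71 | — | $8,051.12
7 | $8,051.12 | $426.89 | $2,826.00 | — | $5,652.01
8 | $5,652.01 | $426.89 | $3,039.45 | — | $3,039.45
9 | $3,039.45 | $426.89 | $3,466.34 | — | $0.00

$3,466.34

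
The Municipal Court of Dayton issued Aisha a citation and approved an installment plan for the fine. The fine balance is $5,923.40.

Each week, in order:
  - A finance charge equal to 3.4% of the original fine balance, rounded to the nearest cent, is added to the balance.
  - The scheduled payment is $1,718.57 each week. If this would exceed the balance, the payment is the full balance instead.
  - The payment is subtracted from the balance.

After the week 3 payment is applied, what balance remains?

Week 1: opening $5,923.40; interest $201.40 → $6,124.80; payment $1,718.57; balance $4,406.23
Week 2: opening $4,406.23; interest $201.40 → $4,607.63; payment $1,718.57; balance $2,889.06
Week 3: opening $2,889.06; interest $201.40 → $3,090.46; payment $1,718.57; balance $1,371.89

$1,371.89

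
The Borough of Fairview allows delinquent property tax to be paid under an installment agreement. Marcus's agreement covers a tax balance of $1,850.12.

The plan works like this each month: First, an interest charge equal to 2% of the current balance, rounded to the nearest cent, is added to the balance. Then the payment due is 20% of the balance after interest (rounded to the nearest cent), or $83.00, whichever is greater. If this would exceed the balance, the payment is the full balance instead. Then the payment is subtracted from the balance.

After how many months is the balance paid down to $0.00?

13

# | Opening | Interest | Payment | End bal
1 | $1,850.12 | $37.00 | $377.42 | $1,509.70
2 | $1,509.70 | $30.19 | $307.98 | $1,231.91
3 | $1,231.91 | $24.64 | $251.31 | $1,005.24
4 | $1,005.24 | $20.10 | $205.07 | $820.27
5 | $820.27 | $16.41 | $167.34 | $669.34
6 | $669.34 | $13.39 | $136.55 | $546.18
7 | $546.18 | $10.92 | $111.42 | $445.68
8 | $445.68 | $8.91 | $90.92 | $363.67
9 | $363.67 | $7.27 | $83.00 | $287.94
10 | $287.94 | $5.76 | $83.00 | $210.70
11 | $210.70 | $4.21 | $83.00 | $131.91
12 | $131.91 | $2.64 | $83.00 | $51.55
13 | $51.55 | $1.03 | $52.58 | $0.00
Balance reaches $0.00 in month 13.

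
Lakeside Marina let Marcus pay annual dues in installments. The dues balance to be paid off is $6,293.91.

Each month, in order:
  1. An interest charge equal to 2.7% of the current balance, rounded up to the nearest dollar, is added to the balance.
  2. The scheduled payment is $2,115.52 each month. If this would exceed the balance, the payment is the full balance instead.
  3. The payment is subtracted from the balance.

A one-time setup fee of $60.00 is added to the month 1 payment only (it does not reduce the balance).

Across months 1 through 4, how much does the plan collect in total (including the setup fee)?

Month 1: $6,293.91 +$170.00 interest = $6,463.91; pay $2,115.52 (+ $60.00 fee) → $4,348.39
Month 2: $4,348.39 +$118.00 interest = $4,466.39; pay $2,115.52 → $2,350.87
Month 3: $2,350.87 +$64.00 interest = $2,414.87; pay $2,115.52 → $299.35
Month 4: $299.35 +$9.00 interest = $308.35; pay $308.35 → $0.00
Total paid: $6,714.91

$6,714.91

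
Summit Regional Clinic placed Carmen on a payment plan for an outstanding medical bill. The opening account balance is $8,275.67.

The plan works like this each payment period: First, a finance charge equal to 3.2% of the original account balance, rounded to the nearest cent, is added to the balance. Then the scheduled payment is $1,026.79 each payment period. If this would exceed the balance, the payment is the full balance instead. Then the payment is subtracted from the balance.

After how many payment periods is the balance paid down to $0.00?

Payment period 1: $8,275.67 +$264.82 interest = $8,540.49; pay $1,026.79 → $7,513.70
Payment period 2: $7,513.70 +$264.82 interest = $7,778.52; pay $1,026.79 → $6,751.73
Payment period 3: $6,751.73 +$264.82 interest = $7,016.55; pay $1,026.79 → $5,989.76
Payment period 4: $5,989.76 +$264.82 interest = $6,254.58; pay $1,026.79 → $5,227.79
Payment period 5: $5,227.79 +$264.82 interest = $5,492.61; pay $1,026.79 → $4,465.82
Payment period 6: $4,465.82 +$264.82 interest = $4,730.64; pay $1,026.79 → $3,703.85
Payment period 7: $3,703.85 +$264.82 interest = $3,968.67; pay $1,026.79 → $2,941.88
Payment period 8: $2,941.88 +$264.82 interest = $3,206.70; pay $1,026.79 → $2,179.91
Payment period 9: $2,179.91 +$264.82 interest = $2,444.73; pay $1,026.79 → $1,417.94
Payment period 10: $1,417.94 +$264.82 interest = $1,682.76; pay $1,026.79 → $655.97
Payment period 11: $655.97 +$264.82 interest = $920.79; pay $920.79 → $0.00
Balance reaches $0.00 in payment period 11.

11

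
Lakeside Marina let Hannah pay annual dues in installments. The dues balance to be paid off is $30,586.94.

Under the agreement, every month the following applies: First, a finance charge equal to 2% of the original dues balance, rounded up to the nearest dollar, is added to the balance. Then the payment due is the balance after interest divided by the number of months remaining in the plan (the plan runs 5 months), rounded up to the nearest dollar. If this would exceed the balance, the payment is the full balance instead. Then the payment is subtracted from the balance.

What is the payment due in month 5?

$7,513.94

# | Opening | Interest | Payment | End bal
1 | $30,586.94 | $612.00 | $6,240.00 | $24,958.94
2 | $24,958.94 | $612.00 | $6,393.00 | $19,177.94
3 | $19,177.94 | $612.00 | $6,597.00 | $13,192.94
4 | $13,192.94 | $612.00 | $6,903.00 | $6,901.94
5 | $6,901.94 | $612.00 | $7,513.94 | $0.00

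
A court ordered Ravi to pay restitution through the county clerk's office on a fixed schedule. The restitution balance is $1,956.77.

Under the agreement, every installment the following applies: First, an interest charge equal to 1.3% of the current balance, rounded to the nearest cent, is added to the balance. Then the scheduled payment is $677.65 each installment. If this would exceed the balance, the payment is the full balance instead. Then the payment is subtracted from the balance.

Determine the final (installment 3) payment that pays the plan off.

$652.24

# | Opening | Interest | Payment | End bal
1 | $1,956.77 | $25.44 | $677.65 | $1,304.56
2 | $1,304.56 | $16.96 | $677.65 | $643.87
3 | $643.87 | $8.37 | $652.24 | $0.00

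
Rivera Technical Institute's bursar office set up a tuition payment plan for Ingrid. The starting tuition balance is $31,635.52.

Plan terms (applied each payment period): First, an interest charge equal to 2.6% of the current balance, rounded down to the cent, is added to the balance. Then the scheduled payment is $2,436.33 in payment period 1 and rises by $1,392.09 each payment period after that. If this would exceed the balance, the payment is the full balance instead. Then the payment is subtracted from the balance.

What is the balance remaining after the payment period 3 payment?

$22,454.66

Payment period 1: opening $31,635.52; interest $822.52 → $32,458.04; payment $2,436.33; balance $30,021.71
Payment period 2: opening $30,021.71; interest $780.56 → $30,802.27; payment $3,828.42; balance $26,973.85
Payment period 3: opening $26,973.85; interest $701.32 → $27,675.17; payment $5,220.51; balance $22,454.66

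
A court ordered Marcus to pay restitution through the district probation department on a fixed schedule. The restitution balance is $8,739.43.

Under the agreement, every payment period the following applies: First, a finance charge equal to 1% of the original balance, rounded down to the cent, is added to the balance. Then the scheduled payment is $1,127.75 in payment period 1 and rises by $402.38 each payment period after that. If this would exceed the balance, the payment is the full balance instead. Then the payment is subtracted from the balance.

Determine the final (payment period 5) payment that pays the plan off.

Payment period 1: $8,739.43 +$87.39 interest = $8,826.82; pay $1,127.75 → $7,699.07
Payment period 2: $7,699.07 +$87.39 interest = $7,786.46; pay $1,530.13 → $6,256.33
Payment period 3: $6,256.33 +$87.39 interest = $6,343.72; pay $1,932.51 → $4,411.21
Payment period 4: $4,411.21 +$87.39 interest = $4,498.60; pay $2,334.89 → $2,163.71
Payment period 5: $2,163.71 +$87.39 interest = $2,251.10; pay $2,251.10 → $0.00

$2,251.10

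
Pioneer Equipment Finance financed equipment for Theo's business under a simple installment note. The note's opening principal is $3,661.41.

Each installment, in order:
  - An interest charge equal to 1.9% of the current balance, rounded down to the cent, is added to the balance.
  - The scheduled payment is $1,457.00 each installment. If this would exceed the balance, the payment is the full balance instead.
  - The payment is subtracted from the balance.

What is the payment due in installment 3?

Installment 1: $3,661.41 +$69.56 interest = $3,730.97; pay $1,457.00 → $2,273.97
Installment 2: $2,273.97 +$43.20 interest = $2,317.17; pay $1,457.00 → $860.17
Installment 3: $860.17 +$16.34 interest = $876.51; pay $876.51 → $0.00

$876.51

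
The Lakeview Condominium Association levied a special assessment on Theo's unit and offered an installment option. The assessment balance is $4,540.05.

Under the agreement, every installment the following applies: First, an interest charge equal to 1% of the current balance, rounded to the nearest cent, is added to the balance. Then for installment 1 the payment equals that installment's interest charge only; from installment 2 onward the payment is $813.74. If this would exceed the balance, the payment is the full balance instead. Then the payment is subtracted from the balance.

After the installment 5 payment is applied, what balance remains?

# | Opening | Interest | Payment | End bal
1 | $4,540.05 | $45.40 | $45.40 | $4,540.05
2 | $4,540.05 | $45.40 | $813.74 | $3,771.71
3 | $3,771.71 | $37.72 | $813.74 | $2,995.69
4 | $2,995.69 | $29.96 | $813.74 | $2,211.91
5 | $2,211.91 | $22.12 | $813.74 | $1,420.29

$1,420.29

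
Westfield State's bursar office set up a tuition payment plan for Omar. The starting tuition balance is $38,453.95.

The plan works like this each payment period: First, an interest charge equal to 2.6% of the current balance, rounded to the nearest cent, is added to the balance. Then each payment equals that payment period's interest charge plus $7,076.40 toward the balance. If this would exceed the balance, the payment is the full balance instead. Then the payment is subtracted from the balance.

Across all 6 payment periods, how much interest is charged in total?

Payment period 1: $38,453.95 +$999.80 interest = $39,453.75; pay $8,076.20 → $31,377.55
Payment period 2: $31,377.55 +$815.82 interest = $32,193.37; pay $7,892.22 → $24,301.15
Payment period 3: $24,301.15 +$631.83 interest = $24,932.98; pay $7,708.23 → $17,224.75
Payment period 4: $17,224.75 +$447.84 interest = $17,672.59; pay $7,524.24 → $10,148.35
Payment period 5: $10,148.35 +$263.86 interest = $10,412.21; pay $7,340.26 → $3,071.95
Payment period 6: $3,071.95 +$79.87 interest = $3,151.82; pay $3,151.82 → $0.00
Total interest: $999.80 + $815.82 + $631.83 + $447.84 + $263.86 + $79.87 = $3,239.02

$3,239.02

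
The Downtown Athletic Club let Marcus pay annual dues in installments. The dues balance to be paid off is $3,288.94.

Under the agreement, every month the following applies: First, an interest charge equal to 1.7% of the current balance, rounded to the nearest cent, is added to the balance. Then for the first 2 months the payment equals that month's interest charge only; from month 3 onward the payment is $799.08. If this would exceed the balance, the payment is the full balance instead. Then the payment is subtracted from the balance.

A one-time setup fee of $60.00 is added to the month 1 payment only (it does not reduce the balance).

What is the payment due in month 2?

# | Opening | Interest | Payment | Fee | End bal
1 | $3,288.94 | $55.91 | $55.91 | $60.00 | $3,288.94
2 | $3,288.94 | $55.91 | $55.91 | — | $3,288.94

$55.91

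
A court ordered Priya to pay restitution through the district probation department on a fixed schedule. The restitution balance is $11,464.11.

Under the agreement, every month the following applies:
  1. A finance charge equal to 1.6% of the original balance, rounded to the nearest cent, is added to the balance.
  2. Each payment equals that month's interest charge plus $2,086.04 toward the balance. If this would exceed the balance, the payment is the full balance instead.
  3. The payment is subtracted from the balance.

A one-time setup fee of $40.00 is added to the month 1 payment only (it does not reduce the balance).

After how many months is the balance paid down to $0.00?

Month 1: opening $11,464.11; interest $183.43 → $11,647.54; payment $2,269.47 (+ $40.00 fee); balance $9,378.07
Month 2: opening $9,378.07; interest $183.43 → $9,561.50; payment $2,269.47; balance $7,292.03
Month 3: opening $7,292.03; interest $183.43 → $7,475.46; payment $2,269.47; balance $5,205.99
Month 4: opening $5,205.99; interest $183.43 → $5,389.42; payment $2,269.47; balance $3,119.95
Month 5: opening $3,119.95; interest $183.43 → $3,303.38; payment $2,269.47; balance $1,033.91
Month 6: opening $1,033.91; interest $183.43 → $1,217.34; payment $1,217.34; balance $0.00
Balance reaches $0.00 in month 6.

6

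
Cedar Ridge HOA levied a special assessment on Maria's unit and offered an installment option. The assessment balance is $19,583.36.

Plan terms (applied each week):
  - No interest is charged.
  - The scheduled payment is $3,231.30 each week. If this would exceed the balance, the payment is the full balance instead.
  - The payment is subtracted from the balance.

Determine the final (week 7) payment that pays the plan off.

Week 1: opening $19,583.36; payment $3,231.30; balance $16,352.06
Week 2: opening $16,352.06; payment $3,231.30; balance $13,120.76
Week 3: opening $13,120.76; payment $3,231.30; balance $9,889.46
Week 4: opening $9,889.46; payment $3,231.30; balance $6,658.16
Week 5: opening $6,658.16; payment $3,231.30; balance $3,426.86
Week 6: opening $3,426.86; payment $3,231.30; balance $195.56
Week 7: opening $195.56; payment $195.56; balance $0.00

$195.56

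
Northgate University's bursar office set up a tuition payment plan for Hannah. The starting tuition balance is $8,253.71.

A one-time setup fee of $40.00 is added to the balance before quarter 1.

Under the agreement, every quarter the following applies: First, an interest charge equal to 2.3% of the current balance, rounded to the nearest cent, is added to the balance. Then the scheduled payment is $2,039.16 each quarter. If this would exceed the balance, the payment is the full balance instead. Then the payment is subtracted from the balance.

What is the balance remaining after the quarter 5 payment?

Quarter 1: opening $8,293.71; interest $190.76 → $8,484.47; payment $2,039.16; balance $6,445.31
Quarter 2: opening $6,445.31; interest $148.24 → $6,593.55; payment $2,039.16; balance $4,554.39
Quarter 3: opening $4,554.39; interest $104.75 → $4,659.14; payment $2,039.16; balance $2,619.98
Quarter 4: opening $2,619.98; interest $60.26 → $2,680.24; payment $2,039.16; balance $641.08
Quarter 5: opening $641.08; interest $14.74 → $655.82; payment $655.82; balance $0.00

$0.00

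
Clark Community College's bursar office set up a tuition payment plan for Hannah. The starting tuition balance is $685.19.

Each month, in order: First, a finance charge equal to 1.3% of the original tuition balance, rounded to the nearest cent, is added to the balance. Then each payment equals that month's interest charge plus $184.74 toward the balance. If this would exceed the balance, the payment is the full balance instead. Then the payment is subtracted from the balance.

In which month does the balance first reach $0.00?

# | Opening | Interest | Payment | End bal
1 | $685.19 | $8.91 | $193.65 | $500.45
2 | $500.45 | $8.91 | $193.65 | $315.71
3 | $315.71 | $8.91 | $193.65 | $130.97
4 | $130.97 | $8.91 | $139.88 | $0.00
Balance reaches $0.00 in month 4.

4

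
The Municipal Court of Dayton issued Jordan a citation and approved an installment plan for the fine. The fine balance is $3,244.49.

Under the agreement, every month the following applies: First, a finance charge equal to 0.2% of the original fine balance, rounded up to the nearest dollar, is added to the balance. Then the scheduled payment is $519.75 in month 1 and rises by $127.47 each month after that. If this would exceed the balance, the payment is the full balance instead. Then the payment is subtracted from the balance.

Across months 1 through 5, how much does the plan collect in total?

# | Opening | Interest | Payment | End bal
1 | $3,244.49 | $7.00 | $519.75 | $2,731.74
2 | $2,731.74 | $7.00 | $647.22 | $2,091.52
3 | $2,091.52 | $7.00 | $774.69 | $1,323.83
4 | $1,323.83 | $7.00 | $902.16 | $428.67
5 | $428.67 | $7.00 | $435.67 | $0.00
Total paid: $3,279.49

$3,279.49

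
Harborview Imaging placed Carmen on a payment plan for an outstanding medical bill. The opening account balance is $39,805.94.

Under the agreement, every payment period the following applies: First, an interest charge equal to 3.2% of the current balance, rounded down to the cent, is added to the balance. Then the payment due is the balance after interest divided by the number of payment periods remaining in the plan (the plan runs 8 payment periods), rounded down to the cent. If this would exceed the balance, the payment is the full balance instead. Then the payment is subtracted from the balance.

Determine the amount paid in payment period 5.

# | Opening | Interest | Payment | End bal
1 | $39,805.94 | $1,273.79 | $5,134.96 | $35,944.77
2 | $35,944.77 | $1,150.23 | $5,299.28 | $31,795.72
3 | $31,795.72 | $1,017.46 | $5,468.86 | $27,344.32
4 | $27,344.32 | $875.01 | $5,643.86 | $22,575.47
5 | $22,575.47 | $722.41 | $5,824.47 | $17,473.41

$5,824.47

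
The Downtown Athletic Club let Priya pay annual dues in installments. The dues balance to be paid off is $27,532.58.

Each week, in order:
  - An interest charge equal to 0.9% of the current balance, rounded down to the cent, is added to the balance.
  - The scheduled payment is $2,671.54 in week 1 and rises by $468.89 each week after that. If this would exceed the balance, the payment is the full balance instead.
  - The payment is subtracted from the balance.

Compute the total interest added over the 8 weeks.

$1,121.41

# | Opening | Interest | Payment | End bal
1 | $27,532.58 | $247.79 | $2,671.54 | $25,108.83
2 | $25,108.83 | $225.97 | $3,140.43 | $22,194.37
3 | $22,194.37 | $199.74 | $3,609.32 | $18,784.79
4 | $18,784.79 | $169.06 | $4,078.21 | $14,875.64
5 | $14,875.64 | $133.88 | $4,547.10 | $10,462.42
6 | $10,462.42 | $94.16 | $5,015.99 | $5,540.59
7 | $5,540.59 | $49.86 | $5,484.88 | $105.57
8 | $105.57 | $0.95 | $106.52 | $0.00
Total interest: $247.79 + $225.97 + $199.74 + $169.06 + $133.88 + $94.16 + $49.86 + $0.95 = $1,121.41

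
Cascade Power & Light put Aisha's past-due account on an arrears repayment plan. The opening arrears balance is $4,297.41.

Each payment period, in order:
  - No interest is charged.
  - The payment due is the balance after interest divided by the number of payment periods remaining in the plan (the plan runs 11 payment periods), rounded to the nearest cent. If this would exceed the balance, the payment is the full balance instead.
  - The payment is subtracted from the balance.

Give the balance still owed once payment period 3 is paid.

# | Opening | Payment | End bal
1 | $4,297.41 | $390.67 | $3,906.74
2 | $3,906.74 | $390.67 | $3,516.07
3 | $3,516.07 | $390.67 | $3,125.40

$3,125.40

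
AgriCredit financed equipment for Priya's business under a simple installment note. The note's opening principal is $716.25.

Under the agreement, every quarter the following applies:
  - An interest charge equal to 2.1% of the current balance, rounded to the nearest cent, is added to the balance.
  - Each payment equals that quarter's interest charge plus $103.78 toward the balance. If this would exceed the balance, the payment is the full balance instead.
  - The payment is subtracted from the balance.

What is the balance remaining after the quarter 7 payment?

Quarter 1: $716.25 +$15.04 interest = $731.29; pay $118.82 → $612.47
Quarter 2: $612.47 +$12.86 interest = $625.33; pay $116.64 → $508.69
Quarter 3: $508.69 +$10.68 interest = $519.37; pay $114.46 → $404.91
Quarter 4: $404.91 +$8.50 interest = $413.41; pay $112.28 → $301.13
Quarter 5: $301.13 +$6.32 interest = $307.45; pay $110.10 → $197.35
Quarter 6: $197.35 +$4.14 interest = $201.49; pay $107.92 → $93.57
Quarter 7: $93.57 +$1.96 interest = $95.53; pay $95.53 → $0.00

$0.00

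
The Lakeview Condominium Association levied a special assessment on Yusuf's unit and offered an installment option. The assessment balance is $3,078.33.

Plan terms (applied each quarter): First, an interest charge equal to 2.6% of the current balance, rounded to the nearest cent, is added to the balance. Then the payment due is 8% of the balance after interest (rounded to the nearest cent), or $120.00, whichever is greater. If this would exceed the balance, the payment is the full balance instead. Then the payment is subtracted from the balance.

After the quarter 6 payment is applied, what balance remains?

$2,177.35

Quarter 1: opening $3,078.33; interest $80.04 → $3,158.37; payment $252.67; balance $2,905.70
Quarter 2: opening $2,905.70; interest $75.55 → $2,981.25; payment $238.50; balance $2,742.75
Quarter 3: opening $2,742.75; interest $71.31 → $2,814.06; payment $225.12; balance $2,588.94
Quarter 4: opening $2,588.94; interest $67.31 → $2,656.25; payment $212.50; balance $2,443.75
Quarter 5: opening $2,443.75; interest $63.54 → $2,507.29; payment $200.58; balance $2,306.71
Quarter 6: opening $2,306.71; interest $59.97 → $2,366.68; payment $189.33; balance $2,177.35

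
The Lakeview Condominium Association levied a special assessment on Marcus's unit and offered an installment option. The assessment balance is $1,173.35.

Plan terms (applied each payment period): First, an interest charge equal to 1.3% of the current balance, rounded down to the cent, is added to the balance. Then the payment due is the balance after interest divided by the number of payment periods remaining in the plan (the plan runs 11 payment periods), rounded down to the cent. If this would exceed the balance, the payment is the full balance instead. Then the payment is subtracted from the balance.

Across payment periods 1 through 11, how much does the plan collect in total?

# | Opening | Interest | Payment | End bal
1 | $1,173.35 | $15.25 | $108.05 | $1,080.55
2 | $1,080.55 | $14.04 | $109.45 | $985.14
3 | $985.14 | $12.80 | $110.88 | $887.06
4 | $887.06 | $11.53 | $112.32 | $786.27
5 | $786.27 | $10.22 | $113.78 | $682.71
6 | $682.71 | $8.87 | $115.26 | $576.32
7 | $576.32 | $7.49 | $116.76 | $467.05
8 | $467.05 | $6.07 | $118.28 | $354.84
9 | $354.84 | $4.61 | $119.81 | $239.64
10 | $239.64 | $3.11 | $121.37 | $121.38
11 | $121.38 | $1.57 | $122.95 | $0.00
Total paid: $1,268.91

$1,268.91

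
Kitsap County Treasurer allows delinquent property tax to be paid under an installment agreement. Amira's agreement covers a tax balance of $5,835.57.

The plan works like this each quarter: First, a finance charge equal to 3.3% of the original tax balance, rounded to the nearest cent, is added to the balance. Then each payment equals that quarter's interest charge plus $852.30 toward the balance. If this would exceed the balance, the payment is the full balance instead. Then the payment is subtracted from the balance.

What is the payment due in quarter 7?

$914.34

# | Opening | Interest | Payment | End bal
1 | $5,835.57 | $192.57 | $1,044.87 | $4,983.27
2 | $4,983.27 | $192.57 | $1,044.87 | $4,130.97
3 | $4,130.97 | $192.57 | $1,044.87 | $3,278.67
4 | $3,278.67 | $192.57 | $1,044.87 | $2,426.37
5 | $2,426.37 | $192.57 | $1,044.87 | $1,574.07
6 | $1,574.07 | $192.57 | $1,044.87 | $721.77
7 | $721.77 | $192.57 | $914.34 | $0.00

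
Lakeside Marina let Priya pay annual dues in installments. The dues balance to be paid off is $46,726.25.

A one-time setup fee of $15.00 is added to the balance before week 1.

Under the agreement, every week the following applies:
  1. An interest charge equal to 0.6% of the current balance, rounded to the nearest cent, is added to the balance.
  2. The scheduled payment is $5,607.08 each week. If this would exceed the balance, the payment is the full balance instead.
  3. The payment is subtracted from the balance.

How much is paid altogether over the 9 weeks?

Week 1: opening $46,741.25; interest $280.45 → $47,021.70; payment $5,607.08; balance $41,414.62
Week 2: opening $41,414.62; interest $248.49 → $41,663.11; payment $5,607.08; balance $36,056.03
Week 3: opening $36,056.03; interest $216.34 → $36,272.37; payment $5,607.08; balance $30,665.29
Week 4: opening $30,665.29; interest $183.99 → $30,849.28; payment $5,607.08; balance $25,242.20
Week 5: opening $25,242.20; interest $151.45 → $25,393.65; payment $5,607.08; balance $19,786.57
Week 6: opening $19,786.57; interest $118.72 → $19,905.29; payment $5,607.08; balance $14,298.21
Week 7: opening $14,298.21; interest $85.79 → $14,384.00; payment $5,607.08; balance $8,776.92
Week 8: opening $8,776.92; interest $52.66 → $8,829.58; payment $5,607.08; balance $3,222.50
Week 9: opening $3,222.50; interest $19.34 → $3,241.84; payment $3,241.84; balance $0.00
Total paid: $48,098.48

$48,098.48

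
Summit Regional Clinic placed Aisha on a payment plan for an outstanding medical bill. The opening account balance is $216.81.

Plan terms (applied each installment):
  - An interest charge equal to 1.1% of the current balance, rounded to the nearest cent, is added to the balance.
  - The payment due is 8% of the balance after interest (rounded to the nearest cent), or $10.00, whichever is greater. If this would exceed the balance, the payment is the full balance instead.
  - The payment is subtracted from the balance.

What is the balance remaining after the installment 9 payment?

$112.78

Installment 1: opening $216.81; interest $2.38 → $219.19; payment $17.54; balance $201.65
Installment 2: opening $201.65; interest $2.22 → $203.87; payment $16.31; balance $187.56
Installment 3: opening $187.56; interest $2.06 → $189.62; payment $15.17; balance $174.45
Installment 4: opening $174.45; interest $1.92 → $176.37; payment $14.11; balance $162.26
Installment 5: opening $162.26; interest $1.78 → $164.04; payment $13.12; balance $150.92
Installment 6: opening $150.92; interest $1.66 → $152.58; payment $12.21; balance $140.37
Installment 7: opening $140.37; interest $1.54 → $141.91; payment $11.35; balance $130.56
Installment 8: opening $130.56; interest $1.44 → $132.00; payment $10.56; balance $121.44
Installment 9: opening $121.44; interest $1.34 → $122.78; payment $10.00; balance $112.78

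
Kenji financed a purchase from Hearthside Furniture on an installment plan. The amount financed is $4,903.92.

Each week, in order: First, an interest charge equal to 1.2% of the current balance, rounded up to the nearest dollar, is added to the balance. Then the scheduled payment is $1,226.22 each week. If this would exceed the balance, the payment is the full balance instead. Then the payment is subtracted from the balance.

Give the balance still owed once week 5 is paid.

$0.00

Week 1: $4,903.92 +$59.00 interest = $4,962.92; pay $1,226.22 → $3,736.70
Week 2: $3,736.70 +$45.00 interest = $3,781.70; pay $1,226.22 → $2,555.48
Week 3: $2,555.48 +$31.00 interest = $2,586.48; pay $1,226.22 → $1,360.26
Week 4: $1,360.26 +$17.00 interest = $1,377.26; pay $1,226.22 → $151.04
Week 5: $151.04 +$2.00 interest = $153.04; pay $153.04 → $0.00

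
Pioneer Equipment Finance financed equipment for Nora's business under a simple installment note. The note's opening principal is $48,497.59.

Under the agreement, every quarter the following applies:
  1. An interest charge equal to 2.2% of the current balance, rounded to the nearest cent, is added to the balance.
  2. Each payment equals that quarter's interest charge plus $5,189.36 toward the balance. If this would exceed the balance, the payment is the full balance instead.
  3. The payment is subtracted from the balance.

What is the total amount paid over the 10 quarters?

# | Opening | Interest | Payment | End bal
1 | $48,497.59 | $1,066.95 | $6,256.31 | $43,308.23
2 | $43,308.23 | $952.78 | $6,142.14 | $38,118.87
3 | $38,118.87 | $838.62 | $6,027.98 | $32,929.51
4 | $32,929.51 | $724.45 | $5,913.81 | $27,740.15
5 | $27,740.15 | $610.28 | $5,799.64 | $22,550.79
6 | $22,550.79 | $496.12 | $5,685.48 | $17,361.43
7 | $17,361.43 | $381.95 | $5,571.31 | $12,172.07
8 | $12,172.07 | $267.79 | $5,457.15 | $6,982.71
9 | $6,982.71 | $153.62 | $5,342.98 | $1,793.35
10 | $1,793.35 | $39.45 | $1,832.80 | $0.00
Total paid: $54,029.60

$54,029.60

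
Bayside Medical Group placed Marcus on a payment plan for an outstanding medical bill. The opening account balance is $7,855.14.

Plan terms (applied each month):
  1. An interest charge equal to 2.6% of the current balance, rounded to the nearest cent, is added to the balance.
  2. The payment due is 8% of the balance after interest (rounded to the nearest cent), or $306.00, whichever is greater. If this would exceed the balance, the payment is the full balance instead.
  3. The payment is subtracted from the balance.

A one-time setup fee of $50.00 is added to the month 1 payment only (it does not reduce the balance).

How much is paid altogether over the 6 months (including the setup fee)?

$3,415.02

# | Opening | Interest | Payment | Fee | End bal
1 | $7,855.14 | $204.23 | $644.75 | $50.00 | $7,414.62
2 | $7,414.62 | $192.78 | $608.59 | — | $6,998.81
3 | $6,998.81 | $181.97 | $574.46 | — | $6,606.32
4 | $6,606.32 | $171.76 | $542.25 | — | $6,235.83
5 | $6,235.83 | $162.13 | $511.84 | — | $5,886.12
6 | $5,886.12 | $153.04 | $483.13 | — | $5,556.03
Total paid: $3,415.02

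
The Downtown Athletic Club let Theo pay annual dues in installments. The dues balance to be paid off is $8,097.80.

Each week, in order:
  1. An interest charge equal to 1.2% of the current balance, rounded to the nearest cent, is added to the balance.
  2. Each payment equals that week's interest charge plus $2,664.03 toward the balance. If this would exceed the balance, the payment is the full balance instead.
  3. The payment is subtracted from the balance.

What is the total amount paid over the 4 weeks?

$8,294.69

# | Opening | Interest | Payment | End bal
1 | $8,097.80 | $97.17 | $2,761.20 | $5,433.77
2 | $5,433.77 | $65.21 | $2,729.24 | $2,769.74
3 | $2,769.74 | $33.24 | $2,697.27 | $105.71
4 | $105.71 | $1.27 | $106.98 | $0.00
Total paid: $8,294.69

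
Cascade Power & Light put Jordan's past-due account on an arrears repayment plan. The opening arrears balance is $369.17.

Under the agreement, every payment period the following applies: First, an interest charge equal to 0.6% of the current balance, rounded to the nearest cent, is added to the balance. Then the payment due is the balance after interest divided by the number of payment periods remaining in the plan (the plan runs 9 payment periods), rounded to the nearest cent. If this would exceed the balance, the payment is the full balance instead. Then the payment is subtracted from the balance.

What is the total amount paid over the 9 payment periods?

$380.42

Payment period 1: opening $369.17; interest $2.22 → $371.39; payment $41.27; balance $330.12
Payment period 2: opening $330.12; interest $1.98 → $332.10; payment $41.51; balance $290.59
Payment period 3: opening $290.59; interest $1.74 → $292.33; payment $41.76; balance $250.57
Payment period 4: opening $250.57; interest $1.50 → $252.07; payment $42.01; balance $210.06
Payment period 5: opening $210.06; interest $1.26 → $211.32; payment $42.26; balance $169.06
Payment period 6: opening $169.06; interest $1.01 → $170.07; payment $42.52; balance $127.55
Payment period 7: opening $127.55; interest $0.77 → $128.32; payment $42.77; balance $85.55
Payment period 8: opening $85.55; interest $0.51 → $86.06; payment $43.03; balance $43.03
Payment period 9: opening $43.03; interest $0.26 → $43.29; payment $43.29; balance $0.00
Total paid: $380.42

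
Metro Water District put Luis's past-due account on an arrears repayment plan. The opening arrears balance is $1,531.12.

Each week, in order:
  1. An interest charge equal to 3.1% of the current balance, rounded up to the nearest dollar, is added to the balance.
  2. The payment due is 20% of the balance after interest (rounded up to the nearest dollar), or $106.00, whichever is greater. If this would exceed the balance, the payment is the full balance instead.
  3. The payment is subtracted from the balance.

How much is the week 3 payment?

Week 1: opening $1,531.12; interest $48.00 → $1,579.12; payment $316.00; balance $1,263.12
Week 2: opening $1,263.12; interest $40.00 → $1,303.12; payment $261.00; balance $1,042.12
Week 3: opening $1,042.12; interest $33.00 → $1,075.12; payment $216.00; balance $859.12

$216.00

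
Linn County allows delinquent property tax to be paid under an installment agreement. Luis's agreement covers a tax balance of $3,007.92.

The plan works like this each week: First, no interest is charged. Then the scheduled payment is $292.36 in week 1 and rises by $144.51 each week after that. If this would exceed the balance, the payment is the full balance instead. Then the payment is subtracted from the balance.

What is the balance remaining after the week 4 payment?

Week 1: opening $3,007.92; payment $292.36; balance $2,715.56
Week 2: opening $2,715.56; payment $436.87; balance $2,278.69
Week 3: opening $2,278.69; payment $581.38; balance $1,697.31
Week 4: opening $1,697.31; payment $725.89; balance $971.42

$971.42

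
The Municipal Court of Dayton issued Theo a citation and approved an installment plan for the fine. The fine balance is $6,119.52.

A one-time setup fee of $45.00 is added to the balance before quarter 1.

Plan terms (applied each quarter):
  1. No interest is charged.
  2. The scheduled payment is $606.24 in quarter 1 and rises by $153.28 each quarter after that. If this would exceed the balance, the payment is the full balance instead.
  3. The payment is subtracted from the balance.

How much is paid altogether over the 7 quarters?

# | Opening | Payment | End bal
1 | $6,164.52 | $606.24 | $5,558.28
2 | $5,558.28 | $759.52 | $4,798.76
3 | $4,798.76 | $912.80 | $3,885.96
4 | $3,885.96 | $1,066.08 | $2,819.88
5 | $2,819.88 | $1,219.36 | $1,600.52
6 | $1,600.52 | $1,372.64 | $227.88
7 | $227.88 | $227.88 | $0.00
Total paid: $6,164.52

$6,164.52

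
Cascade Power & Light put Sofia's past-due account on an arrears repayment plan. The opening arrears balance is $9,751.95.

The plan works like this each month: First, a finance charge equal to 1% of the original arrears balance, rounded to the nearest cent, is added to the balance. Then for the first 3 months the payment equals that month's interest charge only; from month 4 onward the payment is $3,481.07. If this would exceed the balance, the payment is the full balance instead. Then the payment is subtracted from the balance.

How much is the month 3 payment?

$97.52

# | Opening | Interest | Payment | End bal
1 | $9,751.95 | $97.52 | $97.52 | $9,751.95
2 | $9,751.95 | $97.52 | $97.52 | $9,751.95
3 | $9,751.95 | $97.52 | $97.52 | $9,751.95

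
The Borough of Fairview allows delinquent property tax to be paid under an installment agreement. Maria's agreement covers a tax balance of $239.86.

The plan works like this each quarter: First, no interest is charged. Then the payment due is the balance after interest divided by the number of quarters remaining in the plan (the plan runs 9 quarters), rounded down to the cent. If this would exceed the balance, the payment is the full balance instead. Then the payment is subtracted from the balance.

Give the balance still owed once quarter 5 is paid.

$106.61

Quarter 1: $239.86 − $26.65 → $213.21
Quarter 2: $213.21 − $26.65 → $186.56
Quarter 3: $186.56 − $26.65 → $159.91
Quarter 4: $159.91 − $26.65 → $133.26
Quarter 5: $133.26 − $26.65 → $106.61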